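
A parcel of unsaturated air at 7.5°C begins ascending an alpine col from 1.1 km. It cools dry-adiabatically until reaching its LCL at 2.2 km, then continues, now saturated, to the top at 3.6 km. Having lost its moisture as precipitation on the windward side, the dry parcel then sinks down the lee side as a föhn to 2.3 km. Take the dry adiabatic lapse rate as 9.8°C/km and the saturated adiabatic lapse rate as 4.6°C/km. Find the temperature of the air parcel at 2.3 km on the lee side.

3.02°C

Dry to 2200 m: -9.8 × 1.1 km = -10.78°C, so T = -3.28°C.
Saturated to 3600 m: -4.6 × 1.4 km = -6.44°C, so T = -9.72°C.
Dry descent to 2300 m: +9.8 × 1.3 km = +12.74°C, so T = 3.02°C.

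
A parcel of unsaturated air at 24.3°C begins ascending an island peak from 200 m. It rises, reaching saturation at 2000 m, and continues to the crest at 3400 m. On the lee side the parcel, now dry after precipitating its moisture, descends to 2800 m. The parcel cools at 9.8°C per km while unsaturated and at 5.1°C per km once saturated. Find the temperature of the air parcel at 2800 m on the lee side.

5.4°C

200–2000 m, dry: Δz = 1.8 km ⇒ ΔT = -17.64°C; T = 6.66°C
2000–3400 m, saturated: Δz = 1.4 km ⇒ ΔT = -7.14°C; T = -0.48°C
3400–2800 m, dry descent: Δz = 0.6 km ⇒ ΔT = +5.88°C; T = 5.4°C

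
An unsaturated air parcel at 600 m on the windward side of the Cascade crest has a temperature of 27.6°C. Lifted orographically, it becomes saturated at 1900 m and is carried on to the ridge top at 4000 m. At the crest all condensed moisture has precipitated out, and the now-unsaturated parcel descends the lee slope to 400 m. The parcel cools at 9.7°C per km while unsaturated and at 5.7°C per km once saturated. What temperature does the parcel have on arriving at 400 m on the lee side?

37.94°C

Dry to 1900 m: -9.7 × 1.3 km = -12.61°C, so T = 14.99°C.
Saturated to 4000 m: -5.7 × 2.1 km = -11.97°C, so T = 3.02°C.
Dry descent to 400 m: +9.7 × 3.6 km = +34.92°C, so T = 37.94°C.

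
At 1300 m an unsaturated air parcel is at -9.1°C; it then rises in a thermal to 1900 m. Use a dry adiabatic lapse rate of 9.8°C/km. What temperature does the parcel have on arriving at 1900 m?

-14.98°C

1300–1900 m, dry adiabatic: Δz = 0.6 km ⇒ ΔT = -5.88°C; T = -14.98°C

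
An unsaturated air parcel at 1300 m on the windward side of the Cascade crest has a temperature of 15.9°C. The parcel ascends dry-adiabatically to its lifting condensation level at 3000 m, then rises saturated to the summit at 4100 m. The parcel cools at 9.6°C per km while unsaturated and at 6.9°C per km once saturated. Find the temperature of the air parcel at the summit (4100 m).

-8.01°C

1300–3000 m, dry: Δz = 1.7 km ⇒ ΔT = -16.32°C; T = -0.42°C
3000–4100 m, saturated: Δz = 1.1 km ⇒ ΔT = -7.59°C; T = -8.01°C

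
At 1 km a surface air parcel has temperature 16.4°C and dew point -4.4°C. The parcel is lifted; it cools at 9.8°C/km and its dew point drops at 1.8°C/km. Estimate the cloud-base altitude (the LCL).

3.6 km

T and T_d converge at 9.8 − 1.8 = 8°C per km
Height above start = (16.4 − (-4.4)) / 8 = 2.6 km
LCL altitude = 1000 m + 2600 m = 3600 m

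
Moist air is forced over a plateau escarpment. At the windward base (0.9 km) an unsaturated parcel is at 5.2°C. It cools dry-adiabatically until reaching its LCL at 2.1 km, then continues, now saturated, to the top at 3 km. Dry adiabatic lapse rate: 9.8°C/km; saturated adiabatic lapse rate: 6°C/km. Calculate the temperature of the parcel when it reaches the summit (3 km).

From 900 m to 2100 m (dry): cools by 9.8 × 1.2 = 11.76°C, giving -6.56°C.
From 2100 m to 3000 m (saturated): cools by 6 × 0.9 = 5.4°C, giving -11.96°C.

-11.96°C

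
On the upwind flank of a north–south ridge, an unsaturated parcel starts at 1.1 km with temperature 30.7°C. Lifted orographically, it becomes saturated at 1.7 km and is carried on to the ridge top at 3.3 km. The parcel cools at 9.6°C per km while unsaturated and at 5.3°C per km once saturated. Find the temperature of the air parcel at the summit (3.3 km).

16.46°C

1100–1700 m, dry: Δz = 0.6 km ⇒ ΔT = -5.76°C; T = 24.94°C
1700–3300 m, saturated: Δz = 1.6 km ⇒ ΔT = -8.48°C; T = 16.46°C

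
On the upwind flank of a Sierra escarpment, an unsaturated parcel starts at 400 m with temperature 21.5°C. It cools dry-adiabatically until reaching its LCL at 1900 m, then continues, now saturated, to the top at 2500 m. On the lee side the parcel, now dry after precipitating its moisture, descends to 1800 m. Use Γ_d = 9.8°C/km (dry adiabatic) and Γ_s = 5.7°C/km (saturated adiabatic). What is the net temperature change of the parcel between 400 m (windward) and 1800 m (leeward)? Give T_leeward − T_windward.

400 → 1900 m (dry, 9.8°C/km): ΔT = -9.8 × 1.5 = -14.7°C → T = 6.8°C
1900 → 2500 m (saturated, 5.7°C/km): ΔT = -5.7 × 0.6 = -3.42°C → T = 3.38°C
2500 → 1800 m (dry descent, 9.8°C/km): ΔT = +9.8 × 0.7 = +6.86°C → T = 10.24°C
Net change vs windward start: 10.24 − 21.5 = -11.26°C

-11.26°C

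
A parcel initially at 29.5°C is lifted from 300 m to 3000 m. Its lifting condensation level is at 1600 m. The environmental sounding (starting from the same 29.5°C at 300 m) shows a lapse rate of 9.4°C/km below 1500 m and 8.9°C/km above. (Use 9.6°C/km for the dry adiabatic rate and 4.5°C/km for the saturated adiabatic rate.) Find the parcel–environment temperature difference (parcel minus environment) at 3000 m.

Parcel:
  300 → 1600 m (dry, 9.6°C/km): ΔT = -9.6 × 1.3 = -12.48°C → T = 17.02°C
  1600 → 3000 m (saturated, 4.5°C/km): ΔT = -4.5 × 1.4 = -6.3°C → T = 10.72°C
Environment:
  300 → 1500 m (environment, lower layer, 9.4°C/km): ΔT = -9.4 × 1.2 = -11.28°C → T = 18.22°C
  1500 → 3000 m (environment, upper layer, 8.9°C/km): ΔT = -8.9 × 1.5 = -13.35°C → T = 4.87°C
T_parcel − T_env = 10.72 − 4.87 = +5.85°C

+5.85°C (parcel warmer than environment)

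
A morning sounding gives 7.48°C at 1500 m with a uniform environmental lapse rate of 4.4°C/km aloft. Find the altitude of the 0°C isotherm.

3200 m

Height above start = (7.48 − 0) / 4.4 = 1.7 km
Altitude = 1500 m + 1700 m = 3200 m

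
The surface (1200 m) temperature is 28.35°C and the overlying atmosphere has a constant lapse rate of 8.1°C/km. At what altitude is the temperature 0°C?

4700 m

Height above start = (28.35 − 0) / 8.1 = 3.5 km
Altitude = 1200 m + 3500 m = 4700 m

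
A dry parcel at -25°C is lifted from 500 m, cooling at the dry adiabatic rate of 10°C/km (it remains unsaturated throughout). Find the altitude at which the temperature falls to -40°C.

Height above start = (-25 − (-40)) / 10 = 1.5 km
Altitude = 500 m + 1500 m = 2000 m

2000 m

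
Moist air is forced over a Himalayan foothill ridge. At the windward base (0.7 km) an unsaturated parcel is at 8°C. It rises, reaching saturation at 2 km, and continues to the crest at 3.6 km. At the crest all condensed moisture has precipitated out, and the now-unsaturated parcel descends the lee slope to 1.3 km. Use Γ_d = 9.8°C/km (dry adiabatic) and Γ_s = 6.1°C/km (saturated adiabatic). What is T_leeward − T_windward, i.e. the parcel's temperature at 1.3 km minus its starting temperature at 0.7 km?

+0.04°C

700–2000 m, dry: Δz = 1.3 km ⇒ ΔT = -12.74°C; T = -4.74°C
2000–3600 m, saturated: Δz = 1.6 km ⇒ ΔT = -9.76°C; T = -14.5°C
3600–1300 m, dry descent: Δz = 2.3 km ⇒ ΔT = +22.54°C; T = 8.04°C
Net change vs windward start: 8.04 − 8 = +0.04°C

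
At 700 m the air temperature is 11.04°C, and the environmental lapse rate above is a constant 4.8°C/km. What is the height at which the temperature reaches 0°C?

3000 m

Height above start = (11.04 − 0) / 4.8 = 2.3 km
Altitude = 700 m + 2300 m = 3000 m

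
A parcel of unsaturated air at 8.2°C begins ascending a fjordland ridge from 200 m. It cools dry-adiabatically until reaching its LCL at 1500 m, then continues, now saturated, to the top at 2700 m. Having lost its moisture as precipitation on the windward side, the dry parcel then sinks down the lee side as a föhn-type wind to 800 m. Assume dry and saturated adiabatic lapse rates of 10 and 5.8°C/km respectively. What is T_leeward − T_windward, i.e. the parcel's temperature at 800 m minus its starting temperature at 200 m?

-0.96°C

200–1500 m, dry: Δz = 1.3 km ⇒ ΔT = -13°C; T = -4.8°C
1500–2700 m, saturated: Δz = 1.2 km ⇒ ΔT = -6.96°C; T = -11.76°C
2700–800 m, dry descent: Δz = 1.9 km ⇒ ΔT = +19°C; T = 7.24°C
Net change vs windward start: 7.24 − 8.2 = -0.96°C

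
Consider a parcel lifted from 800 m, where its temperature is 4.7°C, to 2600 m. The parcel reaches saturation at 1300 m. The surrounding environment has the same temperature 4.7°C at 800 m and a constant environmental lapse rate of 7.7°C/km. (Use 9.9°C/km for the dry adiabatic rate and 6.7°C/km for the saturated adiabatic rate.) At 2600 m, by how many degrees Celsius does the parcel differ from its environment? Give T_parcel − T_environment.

Parcel:
  From 800 m to 1300 m (dry): cools by 9.9 × 0.5 = 4.95°C, giving -0.25°C.
  From 1300 m to 2600 m (saturated): cools by 6.7 × 1.3 = 8.71°C, giving -8.96°C.
Environment:
  From 800 m to 2600 m (environment): cools by 7.7 × 1.8 = 13.86°C, giving -9.16°C.
T_parcel − T_env = -8.96 − (-9.16) = +0.2°C

+0.2°C (parcel warmer than environment)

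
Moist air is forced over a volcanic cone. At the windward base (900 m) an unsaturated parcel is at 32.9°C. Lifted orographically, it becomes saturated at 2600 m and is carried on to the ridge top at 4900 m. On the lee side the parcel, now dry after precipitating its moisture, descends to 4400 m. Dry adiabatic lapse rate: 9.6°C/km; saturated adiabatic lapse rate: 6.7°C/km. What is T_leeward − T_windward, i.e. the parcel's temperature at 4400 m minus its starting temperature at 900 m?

From 900 m to 2600 m (dry): cools by 9.6 × 1.7 = 16.32°C, giving 16.58°C.
From 2600 m to 4900 m (saturated): cools by 6.7 × 2.3 = 15.41°C, giving 1.17°C.
From 4900 m to 4400 m (dry descent): warms by 9.6 × 0.5 = 4.8°C, giving 5.97°C.
Net change vs windward start: 5.97 − 32.9 = -26.93°C

-26.93°C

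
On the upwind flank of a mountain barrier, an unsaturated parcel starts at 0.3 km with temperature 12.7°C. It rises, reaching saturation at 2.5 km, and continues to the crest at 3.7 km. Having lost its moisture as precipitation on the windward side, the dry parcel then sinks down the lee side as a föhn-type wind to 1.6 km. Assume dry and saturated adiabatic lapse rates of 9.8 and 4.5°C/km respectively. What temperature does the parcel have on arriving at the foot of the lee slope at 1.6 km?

6.32°C

From 300 m to 2500 m (dry): cools by 9.8 × 2.2 = 21.56°C, giving -8.86°C.
From 2500 m to 3700 m (saturated): cools by 4.5 × 1.2 = 5.4°C, giving -14.26°C.
From 3700 m to 1600 m (dry descent): warms by 9.8 × 2.1 = 20.58°C, giving 6.32°C.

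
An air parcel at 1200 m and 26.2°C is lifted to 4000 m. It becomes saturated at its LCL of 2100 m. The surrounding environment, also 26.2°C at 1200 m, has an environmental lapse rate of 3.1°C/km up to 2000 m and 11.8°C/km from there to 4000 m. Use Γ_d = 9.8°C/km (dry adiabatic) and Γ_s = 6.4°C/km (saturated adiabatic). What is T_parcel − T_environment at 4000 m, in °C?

Parcel:
  From 1200 m to 2100 m (dry): cools by 9.8 × 0.9 = 8.82°C, giving 17.38°C.
  From 2100 m to 4000 m (saturated): cools by 6.4 × 1.9 = 12.16°C, giving 5.22°C.
Environment:
  From 1200 m to 2000 m (environment, lower layer): cools by 3.1 × 0.8 = 2.48°C, giving 23.72°C.
  From 2000 m to 4000 m (environment, upper layer): cools by 11.8 × 2 = 23.6°C, giving 0.12°C.
T_parcel − T_env = 5.22 − 0.12 = +5.1°C

+5.1°C (parcel warmer than environment)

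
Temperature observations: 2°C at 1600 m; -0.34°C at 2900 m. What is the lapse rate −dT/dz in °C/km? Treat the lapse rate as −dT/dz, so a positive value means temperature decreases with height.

Γ = −ΔT/Δz = (2 − (-0.34)) / (2900 − 1600) m
  = 2.34°C / 1.3 km = 1.8°C/km

1.8°C/km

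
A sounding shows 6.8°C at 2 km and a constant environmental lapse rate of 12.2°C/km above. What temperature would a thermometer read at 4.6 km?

-24.92°C

Environmental to 4600 m: -12.2 × 2.6 km = -31.72°C, so T = -24.92°C.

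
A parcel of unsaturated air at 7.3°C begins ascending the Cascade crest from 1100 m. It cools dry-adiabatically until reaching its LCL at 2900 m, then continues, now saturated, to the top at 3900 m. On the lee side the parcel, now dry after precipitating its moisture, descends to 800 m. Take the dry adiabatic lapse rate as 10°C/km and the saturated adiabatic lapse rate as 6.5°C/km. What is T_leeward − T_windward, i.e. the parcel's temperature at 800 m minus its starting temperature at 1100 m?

Dry to 2900 m: -10 × 1.8 km = -18°C, so T = -10.7°C.
Saturated to 3900 m: -6.5 × 1 km = -6.5°C, so T = -17.2°C.
Dry descent to 800 m: +10 × 3.1 km = +31°C, so T = 13.8°C.
Net change vs windward start: 13.8 − 7.3 = +6.5°C

+6.5°C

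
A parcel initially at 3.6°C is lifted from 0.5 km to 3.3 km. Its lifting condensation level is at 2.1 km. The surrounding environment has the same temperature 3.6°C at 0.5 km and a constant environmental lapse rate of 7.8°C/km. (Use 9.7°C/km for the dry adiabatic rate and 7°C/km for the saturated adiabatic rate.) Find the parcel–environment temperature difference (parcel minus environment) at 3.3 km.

Parcel:
  Dry to 2100 m: -9.7 × 1.6 km = -15.52°C, so T = -11.92°C.
  Saturated to 3300 m: -7 × 1.2 km = -8.4°C, so T = -20.32°C.
Environment:
  Environment to 3300 m: -7.8 × 2.8 km = -21.84°C, so T = -18.24°C.
T_parcel − T_env = -20.32 − (-18.24) = -2.08°C

-2.08°C (parcel cooler than environment)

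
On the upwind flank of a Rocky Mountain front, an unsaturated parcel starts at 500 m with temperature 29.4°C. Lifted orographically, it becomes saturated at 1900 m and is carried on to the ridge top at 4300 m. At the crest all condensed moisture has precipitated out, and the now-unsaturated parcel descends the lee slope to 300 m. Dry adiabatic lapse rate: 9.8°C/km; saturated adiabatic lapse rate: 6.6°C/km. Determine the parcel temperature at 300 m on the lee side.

39.04°C

500–1900 m, dry: Δz = 1.4 km ⇒ ΔT = -13.72°C; T = 15.68°C
1900–4300 m, saturated: Δz = 2.4 km ⇒ ΔT = -15.84°C; T = -0.16°C
4300–300 m, dry descent: Δz = 4 km ⇒ ΔT = +39.2°C; T = 39.04°C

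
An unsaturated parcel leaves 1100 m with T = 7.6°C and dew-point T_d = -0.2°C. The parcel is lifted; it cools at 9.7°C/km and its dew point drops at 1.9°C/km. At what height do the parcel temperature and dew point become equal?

T and T_d converge at 9.7 − 1.9 = 7.8°C per km
Height above start = (7.6 − (-0.2)) / 7.8 = 1 km
LCL altitude = 1100 m + 1000 m = 2100 m

2100 m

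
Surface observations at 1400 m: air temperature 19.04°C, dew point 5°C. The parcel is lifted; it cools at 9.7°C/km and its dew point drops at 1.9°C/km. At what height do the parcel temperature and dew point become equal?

T and T_d converge at 9.7 − 1.9 = 7.8°C per km
Height above start = (19.04 − 5) / 7.8 = 1.8 km
LCL altitude = 1400 m + 1800 m = 3200 m

3200 m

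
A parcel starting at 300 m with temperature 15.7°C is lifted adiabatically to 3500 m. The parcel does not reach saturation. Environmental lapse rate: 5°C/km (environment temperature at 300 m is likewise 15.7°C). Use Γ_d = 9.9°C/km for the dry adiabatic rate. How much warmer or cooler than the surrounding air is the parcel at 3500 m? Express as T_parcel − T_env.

Parcel:
  From 300 m to 3500 m (dry): cools by 9.9 × 3.2 = 31.68°C, giving -15.98°C.
Environment:
  From 300 m to 3500 m (environment): cools by 5 × 3.2 = 16°C, giving -0.3°C.
T_parcel − T_env = -15.98 − (-0.3) = -15.68°C

-15.68°C (parcel cooler than environment)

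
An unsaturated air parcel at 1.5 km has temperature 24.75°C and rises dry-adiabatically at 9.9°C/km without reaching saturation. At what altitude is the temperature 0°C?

4 km

Height above start = (24.75 − 0) / 9.9 = 2.5 km
Altitude = 1500 m + 2500 m = 4000 m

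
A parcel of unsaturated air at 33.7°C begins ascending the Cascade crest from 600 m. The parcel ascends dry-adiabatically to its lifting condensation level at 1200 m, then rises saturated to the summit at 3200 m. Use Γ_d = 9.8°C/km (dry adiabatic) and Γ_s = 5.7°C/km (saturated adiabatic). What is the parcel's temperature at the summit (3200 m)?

600 → 1200 m (dry, 9.8°C/km): ΔT = -9.8 × 0.6 = -5.88°C → T = 27.82°C
1200 → 3200 m (saturated, 5.7°C/km): ΔT = -5.7 × 2 = -11.4°C → T = 16.42°C

16.42°C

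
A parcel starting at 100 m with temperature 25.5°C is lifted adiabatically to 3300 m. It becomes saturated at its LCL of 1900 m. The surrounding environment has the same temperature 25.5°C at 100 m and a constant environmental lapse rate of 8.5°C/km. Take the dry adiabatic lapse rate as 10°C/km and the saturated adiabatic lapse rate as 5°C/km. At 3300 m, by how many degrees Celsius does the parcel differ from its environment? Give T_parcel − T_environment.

Parcel:
  From 100 m to 1900 m (dry): cools by 10 × 1.8 = 18°C, giving 7.5°C.
  From 1900 m to 3300 m (saturated): cools by 5 × 1.4 = 7°C, giving 0.5°C.
Environment:
  From 100 m to 3300 m (environment): cools by 8.5 × 3.2 = 27.2°C, giving -1.7°C.
T_parcel − T_env = 0.5 − (-1.7) = +2.2°C

+2.2°C (parcel warmer than environment)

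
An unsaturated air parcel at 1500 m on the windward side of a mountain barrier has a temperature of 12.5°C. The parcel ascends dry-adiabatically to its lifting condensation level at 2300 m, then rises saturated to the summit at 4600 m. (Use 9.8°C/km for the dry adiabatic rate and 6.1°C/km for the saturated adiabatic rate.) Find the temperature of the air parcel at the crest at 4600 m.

From 1500 m to 2300 m (dry): cools by 9.8 × 0.8 = 7.84°C, giving 4.66°C.
From 2300 m to 4600 m (saturated): cools by 6.1 × 2.3 = 14.03°C, giving -9.37°C.

-9.37°C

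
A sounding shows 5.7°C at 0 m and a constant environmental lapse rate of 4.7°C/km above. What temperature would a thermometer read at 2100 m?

0–2100 m, environmental: Δz = 2.1 km ⇒ ΔT = -9.87°C; T = -4.17°C

-4.17°C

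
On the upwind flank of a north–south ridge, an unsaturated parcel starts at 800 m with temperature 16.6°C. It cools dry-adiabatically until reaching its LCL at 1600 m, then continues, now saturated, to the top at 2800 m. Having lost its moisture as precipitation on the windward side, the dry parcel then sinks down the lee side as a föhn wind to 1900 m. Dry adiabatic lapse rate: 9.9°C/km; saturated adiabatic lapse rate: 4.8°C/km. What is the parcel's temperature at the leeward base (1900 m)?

800–1600 m, dry: Δz = 0.8 km ⇒ ΔT = -7.92°C; T = 8.68°C
1600–2800 m, saturated: Δz = 1.2 km ⇒ ΔT = -5.76°C; T = 2.92°C
2800–1900 m, dry descent: Δz = 0.9 km ⇒ ΔT = +8.91°C; T = 11.83°C

11.83°C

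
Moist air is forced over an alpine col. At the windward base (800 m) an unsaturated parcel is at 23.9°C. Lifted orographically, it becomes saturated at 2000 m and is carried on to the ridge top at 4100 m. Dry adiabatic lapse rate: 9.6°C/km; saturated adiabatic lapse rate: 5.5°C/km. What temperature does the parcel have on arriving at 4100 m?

From 800 m to 2000 m (dry): cools by 9.6 × 1.2 = 11.52°C, giving 12.38°C.
From 2000 m to 4100 m (saturated): cools by 5.5 × 2.1 = 11.55°C, giving 0.83°C.

0.83°C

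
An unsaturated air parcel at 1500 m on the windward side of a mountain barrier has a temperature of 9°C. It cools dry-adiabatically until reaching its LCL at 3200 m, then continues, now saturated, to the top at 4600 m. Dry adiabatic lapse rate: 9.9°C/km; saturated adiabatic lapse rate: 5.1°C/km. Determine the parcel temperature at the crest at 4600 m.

1500–3200 m, dry: Δz = 1.7 km ⇒ ΔT = -16.83°C; T = -7.83°C
3200–4600 m, saturated: Δz = 1.4 km ⇒ ΔT = -7.14°C; T = -14.97°C

-14.97°C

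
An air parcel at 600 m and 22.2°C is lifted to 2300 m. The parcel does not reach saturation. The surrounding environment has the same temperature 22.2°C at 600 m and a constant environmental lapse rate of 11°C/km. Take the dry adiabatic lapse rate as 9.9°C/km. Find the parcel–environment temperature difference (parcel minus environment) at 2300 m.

Parcel:
  From 600 m to 2300 m (dry): cools by 9.9 × 1.7 = 16.83°C, giving 5.37°C.
Environment:
  From 600 m to 2300 m (environment): cools by 11 × 1.7 = 18.7°C, giving 3.5°C.
T_parcel − T_env = 5.37 − 3.5 = +1.87°C

+1.87°C (parcel warmer than environment)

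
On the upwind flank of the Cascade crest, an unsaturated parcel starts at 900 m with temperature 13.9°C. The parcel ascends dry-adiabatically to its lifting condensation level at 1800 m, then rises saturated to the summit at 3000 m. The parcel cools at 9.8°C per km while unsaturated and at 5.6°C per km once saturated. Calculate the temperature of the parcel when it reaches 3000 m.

Dry to 1800 m: -9.8 × 0.9 km = -8.82°C, so T = 5.08°C.
Saturated to 3000 m: -5.6 × 1.2 km = -6.72°C, so T = -1.64°C.

-1.64°C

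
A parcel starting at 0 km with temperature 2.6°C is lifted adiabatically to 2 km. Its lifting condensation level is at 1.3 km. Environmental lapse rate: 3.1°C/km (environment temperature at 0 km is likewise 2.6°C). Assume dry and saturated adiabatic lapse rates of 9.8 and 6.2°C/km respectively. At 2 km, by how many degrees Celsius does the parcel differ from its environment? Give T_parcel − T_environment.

-10.88°C (parcel cooler than environment)

Parcel:
  0–1300 m, dry: Δz = 1.3 km ⇒ ΔT = -12.74°C; T = -10.14°C
  1300–2000 m, saturated: Δz = 0.7 km ⇒ ΔT = -4.34°C; T = -14.48°C
Environment:
  0–2000 m, environment: Δz = 2 km ⇒ ΔT = -6.2°C; T = -3.6°C
T_parcel − T_env = -14.48 − (-3.6) = -10.88°C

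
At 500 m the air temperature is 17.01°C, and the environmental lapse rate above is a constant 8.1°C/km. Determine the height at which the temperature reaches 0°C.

Height above start = (17.01 − 0) / 8.1 = 2.1 km
Altitude = 500 m + 2100 m = 2600 m

2600 m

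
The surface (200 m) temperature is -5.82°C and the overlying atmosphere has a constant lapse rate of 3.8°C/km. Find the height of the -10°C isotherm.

1300 m

Height above start = (-5.82 − (-10)) / 3.8 = 1.1 km
Altitude = 200 m + 1100 m = 1300 m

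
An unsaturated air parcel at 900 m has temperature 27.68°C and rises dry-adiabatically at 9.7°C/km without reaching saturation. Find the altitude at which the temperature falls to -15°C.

Height above start = (27.68 − (-15)) / 9.7 = 4.4 km
Altitude = 900 m + 4400 m = 5300 m

5300 m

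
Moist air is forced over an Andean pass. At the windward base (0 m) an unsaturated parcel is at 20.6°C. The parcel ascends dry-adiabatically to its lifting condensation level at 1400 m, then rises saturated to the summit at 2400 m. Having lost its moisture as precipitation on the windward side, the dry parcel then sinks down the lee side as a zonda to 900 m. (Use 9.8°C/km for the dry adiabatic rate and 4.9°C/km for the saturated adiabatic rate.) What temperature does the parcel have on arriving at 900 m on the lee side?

From 0 m to 1400 m (dry): cools by 9.8 × 1.4 = 13.72°C, giving 6.88°C.
From 1400 m to 2400 m (saturated): cools by 4.9 × 1 = 4.9°C, giving 1.98°C.
From 2400 m to 900 m (dry descent): warms by 9.8 × 1.5 = 14.7°C, giving 16.68°C.

16.68°C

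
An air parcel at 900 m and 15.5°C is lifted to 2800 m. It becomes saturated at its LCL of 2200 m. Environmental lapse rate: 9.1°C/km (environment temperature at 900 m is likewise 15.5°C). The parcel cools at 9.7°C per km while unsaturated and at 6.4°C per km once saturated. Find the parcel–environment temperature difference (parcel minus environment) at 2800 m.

+0.84°C (parcel warmer than environment)

Parcel:
  Dry to 2200 m: -9.7 × 1.3 km = -12.61°C, so T = 2.89°C.
  Saturated to 2800 m: -6.4 × 0.6 km = -3.84°C, so T = -0.95°C.
Environment:
  Environment to 2800 m: -9.1 × 1.9 km = -17.29°C, so T = -1.79°C.
T_parcel − T_env = -0.95 − (-1.79) = +0.84°C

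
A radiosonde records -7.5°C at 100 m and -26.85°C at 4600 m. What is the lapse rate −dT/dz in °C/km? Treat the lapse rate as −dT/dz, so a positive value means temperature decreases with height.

4.3°C/km

Γ = −ΔT/Δz = (-7.5 − (-26.85)) / (4600 − 100) m
  = 19.35°C / 4.5 km = 4.3°C/km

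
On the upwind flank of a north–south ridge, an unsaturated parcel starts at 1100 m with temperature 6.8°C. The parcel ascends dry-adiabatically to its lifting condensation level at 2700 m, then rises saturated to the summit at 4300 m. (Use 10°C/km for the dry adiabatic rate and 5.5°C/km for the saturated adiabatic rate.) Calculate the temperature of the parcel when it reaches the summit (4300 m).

-18°C

1100–2700 m, dry: Δz = 1.6 km ⇒ ΔT = -16°C; T = -9.2°C
2700–4300 m, saturated: Δz = 1.6 km ⇒ ΔT = -8.8°C; T = -18°C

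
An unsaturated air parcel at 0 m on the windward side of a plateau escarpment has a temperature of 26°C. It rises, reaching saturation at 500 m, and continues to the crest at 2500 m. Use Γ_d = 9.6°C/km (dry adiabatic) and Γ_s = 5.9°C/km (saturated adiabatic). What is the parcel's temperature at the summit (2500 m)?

9.4°C

Dry to 500 m: -9.6 × 0.5 km = -4.8°C, so T = 21.2°C.
Saturated to 2500 m: -5.9 × 2 km = -11.8°C, so T = 9.4°C.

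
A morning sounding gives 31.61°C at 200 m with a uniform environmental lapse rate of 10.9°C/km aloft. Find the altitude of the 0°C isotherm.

3100 m

Height above start = (31.61 − 0) / 10.9 = 2.9 km
Altitude = 200 m + 2900 m = 3100 m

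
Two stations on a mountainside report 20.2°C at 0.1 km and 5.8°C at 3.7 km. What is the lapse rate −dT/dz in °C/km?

4°C/km

Γ = −ΔT/Δz = (20.2 − 5.8) / (3700 − 100) m
  = 14.4°C / 3.6 km = 4°C/km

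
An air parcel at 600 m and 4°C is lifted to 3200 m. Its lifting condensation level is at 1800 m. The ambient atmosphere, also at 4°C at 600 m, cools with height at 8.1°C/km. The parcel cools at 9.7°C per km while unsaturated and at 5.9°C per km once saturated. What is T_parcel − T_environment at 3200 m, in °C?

Parcel:
  From 600 m to 1800 m (dry): cools by 9.7 × 1.2 = 11.64°C, giving -7.64°C.
  From 1800 m to 3200 m (saturated): cools by 5.9 × 1.4 = 8.26°C, giving -15.9°C.
Environment:
  From 600 m to 3200 m (environment): cools by 8.1 × 2.6 = 21.06°C, giving -17.06°C.
T_parcel − T_env = -15.9 − (-17.06) = +1.16°C

+1.16°C (parcel warmer than environment)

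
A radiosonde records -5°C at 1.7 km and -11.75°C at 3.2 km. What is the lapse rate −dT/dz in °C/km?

4.5°C/km

Γ = −ΔT/Δz = (-5 − (-11.75)) / (3200 − 1700) m
  = 6.75°C / 1.5 km = 4.5°C/km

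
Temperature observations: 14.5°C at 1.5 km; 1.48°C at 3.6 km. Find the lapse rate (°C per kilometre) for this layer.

Γ = −ΔT/Δz = (14.5 − 1.48) / (3600 − 1500) m
  = 13.02°C / 2.1 km = 6.2°C/km

6.2°C/km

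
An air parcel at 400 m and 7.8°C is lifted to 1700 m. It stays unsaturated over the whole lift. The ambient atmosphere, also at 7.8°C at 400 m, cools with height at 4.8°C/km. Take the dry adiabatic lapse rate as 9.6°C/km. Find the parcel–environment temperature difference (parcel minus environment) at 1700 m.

Parcel:
  Dry to 1700 m: -9.6 × 1.3 km = -12.48°C, so T = -4.68°C.
Environment:
  Environment to 1700 m: -4.8 × 1.3 km = -6.24°C, so T = 1.56°C.
T_parcel − T_env = -4.68 − 1.56 = -6.24°C

-6.24°C (parcel cooler than environment)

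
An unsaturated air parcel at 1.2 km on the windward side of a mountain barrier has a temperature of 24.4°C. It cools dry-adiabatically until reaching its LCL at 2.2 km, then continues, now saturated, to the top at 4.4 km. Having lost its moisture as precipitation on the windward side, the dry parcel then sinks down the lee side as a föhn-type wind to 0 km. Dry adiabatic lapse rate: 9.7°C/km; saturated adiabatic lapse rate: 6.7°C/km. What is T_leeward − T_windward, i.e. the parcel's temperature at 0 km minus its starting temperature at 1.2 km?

+18.24°C

Dry to 2200 m: -9.7 × 1 km = -9.7°C, so T = 14.7°C.
Saturated to 4400 m: -6.7 × 2.2 km = -14.74°C, so T = -0.04°C.
Dry descent to 0 m: +9.7 × 4.4 km = +42.68°C, so T = 42.64°C.
Net change vs windward start: 42.64 − 24.4 = +18.24°C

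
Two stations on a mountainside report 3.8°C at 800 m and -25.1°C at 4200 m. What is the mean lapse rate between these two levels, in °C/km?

Γ = −ΔT/Δz = (3.8 − (-25.1)) / (4200 − 800) m
  = 28.9°C / 3.4 km = 8.5°C/km

8.5°C/km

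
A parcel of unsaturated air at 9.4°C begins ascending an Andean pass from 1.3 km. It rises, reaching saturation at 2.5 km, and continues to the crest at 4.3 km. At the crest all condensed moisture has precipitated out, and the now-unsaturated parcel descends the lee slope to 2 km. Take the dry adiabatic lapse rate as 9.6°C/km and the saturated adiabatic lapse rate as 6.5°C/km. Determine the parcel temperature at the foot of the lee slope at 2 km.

8.26°C

Dry to 2500 m: -9.6 × 1.2 km = -11.52°C, so T = -2.12°C.
Saturated to 4300 m: -6.5 × 1.8 km = -11.7°C, so T = -13.82°C.
Dry descent to 2000 m: +9.6 × 2.3 km = +22.08°C, so T = 8.26°C.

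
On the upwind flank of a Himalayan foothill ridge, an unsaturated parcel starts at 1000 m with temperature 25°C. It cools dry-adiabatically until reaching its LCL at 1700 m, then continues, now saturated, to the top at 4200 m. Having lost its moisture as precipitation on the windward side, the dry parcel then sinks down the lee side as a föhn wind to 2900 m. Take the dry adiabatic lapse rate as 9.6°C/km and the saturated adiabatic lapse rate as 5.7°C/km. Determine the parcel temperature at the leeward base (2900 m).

16.51°C

1000 → 1700 m (dry, 9.6°C/km): ΔT = -9.6 × 0.7 = -6.72°C → T = 18.28°C
1700 → 4200 m (saturated, 5.7°C/km): ΔT = -5.7 × 2.5 = -14.25°C → T = 4.03°C
4200 → 2900 m (dry descent, 9.6°C/km): ΔT = +9.6 × 1.3 = +12.48°C → T = 16.51°C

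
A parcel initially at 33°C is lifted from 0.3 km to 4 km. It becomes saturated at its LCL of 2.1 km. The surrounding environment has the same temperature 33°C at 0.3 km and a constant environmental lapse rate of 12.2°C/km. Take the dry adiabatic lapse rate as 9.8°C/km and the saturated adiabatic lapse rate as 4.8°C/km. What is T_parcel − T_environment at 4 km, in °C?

Parcel:
  300–2100 m, dry: Δz = 1.8 km ⇒ ΔT = -17.64°C; T = 15.36°C
  2100–4000 m, saturated: Δz = 1.9 km ⇒ ΔT = -9.12°C; T = 6.24°C
Environment:
  300–4000 m, environment: Δz = 3.7 km ⇒ ΔT = -45.14°C; T = -12.14°C
T_parcel − T_env = 6.24 − (-12.14) = +18.38°C

+18.38°C (parcel warmer than environment)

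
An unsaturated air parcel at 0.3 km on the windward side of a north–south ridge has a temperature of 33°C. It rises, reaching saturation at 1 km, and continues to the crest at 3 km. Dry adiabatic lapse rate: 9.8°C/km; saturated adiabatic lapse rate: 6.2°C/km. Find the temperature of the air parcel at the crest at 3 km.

From 300 m to 1000 m (dry): cools by 9.8 × 0.7 = 6.86°C, giving 26.14°C.
From 1000 m to 3000 m (saturated): cools by 6.2 × 2 = 12.4°C, giving 13.74°C.

13.74°C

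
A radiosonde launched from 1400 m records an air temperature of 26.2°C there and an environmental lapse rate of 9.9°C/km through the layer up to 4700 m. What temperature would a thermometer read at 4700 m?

Environmental to 4700 m: -9.9 × 3.3 km = -32.67°C, so T = -6.47°C.

-6.47°C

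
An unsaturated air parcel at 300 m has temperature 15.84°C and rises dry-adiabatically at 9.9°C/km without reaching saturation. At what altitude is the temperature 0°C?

Height above start = (15.84 − 0) / 9.9 = 1.6 km
Altitude = 300 m + 1600 m = 1900 m

1900 m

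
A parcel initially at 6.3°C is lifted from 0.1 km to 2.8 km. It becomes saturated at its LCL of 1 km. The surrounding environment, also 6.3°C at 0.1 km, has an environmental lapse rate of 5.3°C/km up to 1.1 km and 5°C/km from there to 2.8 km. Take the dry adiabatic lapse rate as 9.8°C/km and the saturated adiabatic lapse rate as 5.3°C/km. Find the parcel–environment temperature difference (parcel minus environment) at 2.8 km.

-4.56°C (parcel cooler than environment)

Parcel:
  100 → 1000 m (dry, 9.8°C/km): ΔT = -9.8 × 0.9 = -8.82°C → T = -2.52°C
  1000 → 2800 m (saturated, 5.3°C/km): ΔT = -5.3 × 1.8 = -9.54°C → T = -12.06°C
Environment:
  100 → 1100 m (environment, lower layer, 5.3°C/km): ΔT = -5.3 × 1 = -5.3°C → T = 1°C
  1100 → 2800 m (environment, upper layer, 5°C/km): ΔT = -5 × 1.7 = -8.5°C → T = -7.5°C
T_parcel − T_env = -12.06 − (-7.5) = -4.56°C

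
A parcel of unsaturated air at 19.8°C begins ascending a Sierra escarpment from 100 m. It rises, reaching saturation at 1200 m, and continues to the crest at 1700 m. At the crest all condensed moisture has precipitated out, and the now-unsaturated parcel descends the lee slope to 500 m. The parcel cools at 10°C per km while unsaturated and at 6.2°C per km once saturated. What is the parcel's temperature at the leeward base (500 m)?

From 100 m to 1200 m (dry): cools by 10 × 1.1 = 11°C, giving 8.8°C.
From 1200 m to 1700 m (saturated): cools by 6.2 × 0.5 = 3.1°C, giving 5.7°C.
From 1700 m to 500 m (dry descent): warms by 10 × 1.2 = 12°C, giving 17.7°C.

17.7°C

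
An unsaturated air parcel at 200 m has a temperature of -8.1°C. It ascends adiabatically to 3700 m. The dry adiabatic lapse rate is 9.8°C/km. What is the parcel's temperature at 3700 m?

From 200 m to 3700 m (dry adiabatic): cools by 9.8 × 3.5 = 34.3°C, giving -42.4°C.

-42.4°C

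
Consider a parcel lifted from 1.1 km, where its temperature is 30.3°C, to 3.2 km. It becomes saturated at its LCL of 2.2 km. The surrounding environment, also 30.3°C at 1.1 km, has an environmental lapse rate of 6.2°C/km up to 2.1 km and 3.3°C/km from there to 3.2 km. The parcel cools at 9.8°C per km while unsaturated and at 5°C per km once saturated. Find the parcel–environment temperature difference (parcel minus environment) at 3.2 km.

-5.95°C (parcel cooler than environment)

Parcel:
  Dry to 2200 m: -9.8 × 1.1 km = -10.78°C, so T = 19.52°C.
  Saturated to 3200 m: -5 × 1 km = -5°C, so T = 14.52°C.
Environment:
  Environment, lower layer to 2100 m: -6.2 × 1 km = -6.2°C, so T = 24.1°C.
  Environment, upper layer to 3200 m: -3.3 × 1.1 km = -3.63°C, so T = 20.47°C.
T_parcel − T_env = 14.52 − 20.47 = -5.95°C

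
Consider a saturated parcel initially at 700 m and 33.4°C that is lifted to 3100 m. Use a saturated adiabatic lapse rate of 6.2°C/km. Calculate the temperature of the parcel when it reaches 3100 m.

700 → 3100 m (saturated adiabatic, 6.2°C/km): ΔT = -6.2 × 2.4 = -14.88°C → T = 18.52°C

18.52°C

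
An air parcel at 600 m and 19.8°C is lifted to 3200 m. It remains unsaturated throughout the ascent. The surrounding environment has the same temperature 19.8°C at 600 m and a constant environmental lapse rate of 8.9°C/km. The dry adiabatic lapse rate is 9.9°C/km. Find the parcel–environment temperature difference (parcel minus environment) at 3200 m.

-2.6°C (parcel cooler than environment)

Parcel:
  Dry to 3200 m: -9.9 × 2.6 km = -25.74°C, so T = -5.94°C.
Environment:
  Environment to 3200 m: -8.9 × 2.6 km = -23.14°C, so T = -3.34°C.
T_parcel − T_env = -5.94 − (-3.34) = -2.6°C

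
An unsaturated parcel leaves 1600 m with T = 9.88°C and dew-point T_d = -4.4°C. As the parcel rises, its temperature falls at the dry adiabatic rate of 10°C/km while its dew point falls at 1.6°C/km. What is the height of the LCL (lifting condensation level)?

T and T_d converge at 10 − 1.6 = 8.4°C per km
Height above start = (9.88 − (-4.4)) / 8.4 = 1.7 km
LCL altitude = 1600 m + 1700 m = 3300 m

3300 m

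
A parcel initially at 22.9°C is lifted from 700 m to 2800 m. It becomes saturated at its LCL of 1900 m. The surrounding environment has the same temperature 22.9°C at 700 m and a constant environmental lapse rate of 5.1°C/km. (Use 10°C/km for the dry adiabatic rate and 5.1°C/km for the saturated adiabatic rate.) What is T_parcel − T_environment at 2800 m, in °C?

Parcel:
  Dry to 1900 m: -10 × 1.2 km = -12°C, so T = 10.9°C.
  Saturated to 2800 m: -5.1 × 0.9 km = -4.59°C, so T = 6.31°C.
Environment:
  Environment to 2800 m: -5.1 × 2.1 km = -10.71°C, so T = 12.19°C.
T_parcel − T_env = 6.31 − 12.19 = -5.88°C

-5.88°C (parcel cooler than environment)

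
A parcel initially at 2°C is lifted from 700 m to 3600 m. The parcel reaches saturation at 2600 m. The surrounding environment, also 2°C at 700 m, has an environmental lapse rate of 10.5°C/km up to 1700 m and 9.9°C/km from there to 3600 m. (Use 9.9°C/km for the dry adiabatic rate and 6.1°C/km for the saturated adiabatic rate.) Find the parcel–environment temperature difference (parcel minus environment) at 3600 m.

+4.4°C (parcel warmer than environment)

Parcel:
  Dry to 2600 m: -9.9 × 1.9 km = -18.81°C, so T = -16.81°C.
  Saturated to 3600 m: -6.1 × 1 km = -6.1°C, so T = -22.91°C.
Environment:
  Environment, lower layer to 1700 m: -10.5 × 1 km = -10.5°C, so T = -8.5°C.
  Environment, upper layer to 3600 m: -9.9 × 1.9 km = -18.81°C, so T = -27.31°C.
T_parcel − T_env = -22.91 − (-27.31) = +4.4°C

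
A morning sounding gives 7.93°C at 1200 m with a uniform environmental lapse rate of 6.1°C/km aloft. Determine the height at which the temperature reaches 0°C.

2500 m

Height above start = (7.93 − 0) / 6.1 = 1.3 km
Altitude = 1200 m + 1300 m = 2500 m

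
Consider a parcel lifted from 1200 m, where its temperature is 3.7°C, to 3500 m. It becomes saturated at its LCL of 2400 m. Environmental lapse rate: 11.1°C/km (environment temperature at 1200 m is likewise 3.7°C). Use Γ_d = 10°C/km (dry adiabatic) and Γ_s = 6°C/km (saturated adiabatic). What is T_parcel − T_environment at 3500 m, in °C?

+6.93°C (parcel warmer than environment)

Parcel:
  1200 → 2400 m (dry, 10°C/km): ΔT = -10 × 1.2 = -12°C → T = -8.3°C
  2400 → 3500 m (saturated, 6°C/km): ΔT = -6 × 1.1 = -6.6°C → T = -14.9°C
Environment:
  1200 → 3500 m (environment, 11.1°C/km): ΔT = -11.1 × 2.3 = -25.53°C → T = -21.83°C
T_parcel − T_env = -14.9 − (-21.83) = +6.93°C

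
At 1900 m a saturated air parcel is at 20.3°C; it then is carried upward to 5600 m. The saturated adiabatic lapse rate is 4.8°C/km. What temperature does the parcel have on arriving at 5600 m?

2.54°C

From 1900 m to 5600 m (saturated adiabatic): cools by 4.8 × 3.7 = 17.76°C, giving 2.54°C.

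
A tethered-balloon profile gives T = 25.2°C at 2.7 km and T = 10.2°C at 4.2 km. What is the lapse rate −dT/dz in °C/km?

Γ = −ΔT/Δz = (25.2 − 10.2) / (4200 − 2700) m
  = 15°C / 1.5 km = 10°C/km

10°C/km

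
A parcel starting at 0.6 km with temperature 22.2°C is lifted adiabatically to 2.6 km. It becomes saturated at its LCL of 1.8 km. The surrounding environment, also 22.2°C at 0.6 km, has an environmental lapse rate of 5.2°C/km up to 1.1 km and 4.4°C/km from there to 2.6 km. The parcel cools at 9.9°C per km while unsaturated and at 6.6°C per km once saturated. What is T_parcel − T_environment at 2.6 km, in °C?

-7.96°C (parcel cooler than environment)

Parcel:
  600–1800 m, dry: Δz = 1.2 km ⇒ ΔT = -11.88°C; T = 10.32°C
  1800–2600 m, saturated: Δz = 0.8 km ⇒ ΔT = -5.28°C; T = 5.04°C
Environment:
  600–1100 m, environment, lower layer: Δz = 0.5 km ⇒ ΔT = -2.6°C; T = 19.6°C
  1100–2600 m, environment, upper layer: Δz = 1.5 km ⇒ ΔT = -6.6°C; T = 13°C
T_parcel − T_env = 5.04 − 13 = -7.96°C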